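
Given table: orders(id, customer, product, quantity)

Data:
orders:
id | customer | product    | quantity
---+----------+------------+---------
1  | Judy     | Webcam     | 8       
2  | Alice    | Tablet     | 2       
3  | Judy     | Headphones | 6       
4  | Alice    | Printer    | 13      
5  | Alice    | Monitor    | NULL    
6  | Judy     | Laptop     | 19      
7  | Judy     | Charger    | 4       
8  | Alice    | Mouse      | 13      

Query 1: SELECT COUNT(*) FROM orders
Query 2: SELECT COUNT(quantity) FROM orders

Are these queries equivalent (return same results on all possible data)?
No, not equivalent

Query 1 returns: [(8,)]
Query 2 returns: [(7,)]

Reason: COUNT(*) includes NULLs, COUNT(column) excludes them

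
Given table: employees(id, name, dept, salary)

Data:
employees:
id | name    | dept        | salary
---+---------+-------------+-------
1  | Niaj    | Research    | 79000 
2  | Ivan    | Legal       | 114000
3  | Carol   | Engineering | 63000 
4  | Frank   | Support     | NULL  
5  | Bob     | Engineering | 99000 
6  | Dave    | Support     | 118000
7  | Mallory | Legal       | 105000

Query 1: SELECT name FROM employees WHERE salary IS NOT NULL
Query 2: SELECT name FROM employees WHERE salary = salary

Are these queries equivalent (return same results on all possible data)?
Yes, equivalent

Both queries return: [('Bob',), ('Carol',), ('Dave',), ('Ivan',), ('Mallory',), ('Niaj',)]

Reason: IS NOT NULL vs self-equality (both exclude NULLs)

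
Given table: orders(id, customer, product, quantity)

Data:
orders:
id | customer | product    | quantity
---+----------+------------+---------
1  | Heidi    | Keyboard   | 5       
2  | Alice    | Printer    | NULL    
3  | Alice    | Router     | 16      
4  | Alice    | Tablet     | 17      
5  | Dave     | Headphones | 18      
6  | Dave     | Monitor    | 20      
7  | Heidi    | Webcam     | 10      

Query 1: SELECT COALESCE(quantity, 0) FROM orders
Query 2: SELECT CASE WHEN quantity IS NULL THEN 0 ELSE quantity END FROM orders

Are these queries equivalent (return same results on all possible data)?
Yes, equivalent

Both queries return: [(0,), (5,), (10,), (16,), (17,), (18,), (20,)]

Reason: COALESCE vs CASE for NULL handling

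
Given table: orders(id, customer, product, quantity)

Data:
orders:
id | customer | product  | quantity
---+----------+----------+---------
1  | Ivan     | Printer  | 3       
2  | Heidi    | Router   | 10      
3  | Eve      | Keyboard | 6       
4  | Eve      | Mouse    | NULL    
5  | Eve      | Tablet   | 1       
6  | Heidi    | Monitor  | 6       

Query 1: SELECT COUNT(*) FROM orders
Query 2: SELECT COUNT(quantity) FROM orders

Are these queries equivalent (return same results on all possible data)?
No, not equivalent

Query 1 returns: [(6,)]
Query 2 returns: [(5,)]

Reason: COUNT(*) includes NULLs, COUNT(column) excludes them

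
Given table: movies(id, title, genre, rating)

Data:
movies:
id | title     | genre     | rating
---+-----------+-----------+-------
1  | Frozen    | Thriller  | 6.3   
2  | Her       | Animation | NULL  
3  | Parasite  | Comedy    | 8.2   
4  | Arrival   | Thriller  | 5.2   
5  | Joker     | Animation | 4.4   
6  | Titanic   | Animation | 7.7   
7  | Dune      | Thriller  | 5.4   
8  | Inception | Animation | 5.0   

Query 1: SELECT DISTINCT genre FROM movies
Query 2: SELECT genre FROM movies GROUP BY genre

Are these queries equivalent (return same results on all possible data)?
Yes, equivalent

Both queries return: [('Animation',), ('Comedy',), ('Thriller',)]

Reason: Both get unique genres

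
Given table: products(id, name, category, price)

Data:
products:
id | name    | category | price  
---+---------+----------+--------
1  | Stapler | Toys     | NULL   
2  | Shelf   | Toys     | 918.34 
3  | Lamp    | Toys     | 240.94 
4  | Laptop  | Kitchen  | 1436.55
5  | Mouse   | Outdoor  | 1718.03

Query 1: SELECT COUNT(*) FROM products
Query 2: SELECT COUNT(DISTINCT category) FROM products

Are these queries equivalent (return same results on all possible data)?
No, not equivalent

Query 1 returns: [(5,)]
Query 2 returns: [(3,)]

Reason: COUNT(*) counts rows, COUNT(DISTINCT category) counts unique categorys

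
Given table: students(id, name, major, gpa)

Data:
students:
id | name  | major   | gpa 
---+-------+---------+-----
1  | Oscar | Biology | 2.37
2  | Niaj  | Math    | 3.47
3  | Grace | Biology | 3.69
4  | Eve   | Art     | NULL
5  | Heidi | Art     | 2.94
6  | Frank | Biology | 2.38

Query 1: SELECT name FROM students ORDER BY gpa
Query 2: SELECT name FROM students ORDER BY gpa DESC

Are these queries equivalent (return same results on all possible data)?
No, not equivalent

Query 1 returns: [('Eve',), ('Oscar',), ('Frank',), ('Heidi',), ('Niaj',), ('Grace',)]
Query 2 returns: [('Grace',), ('Niaj',), ('Heidi',), ('Frank',), ('Oscar',), ('Eve',)]

Reason: ASC vs DESC gives opposite ordering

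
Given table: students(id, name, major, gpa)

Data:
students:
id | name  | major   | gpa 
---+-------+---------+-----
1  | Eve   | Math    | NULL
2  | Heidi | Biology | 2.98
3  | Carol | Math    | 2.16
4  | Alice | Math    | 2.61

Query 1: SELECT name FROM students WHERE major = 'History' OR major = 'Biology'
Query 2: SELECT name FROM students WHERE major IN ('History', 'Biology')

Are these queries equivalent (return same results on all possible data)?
Yes, equivalent

Both queries return: [('Heidi',)]

Reason: OR vs IN are equivalent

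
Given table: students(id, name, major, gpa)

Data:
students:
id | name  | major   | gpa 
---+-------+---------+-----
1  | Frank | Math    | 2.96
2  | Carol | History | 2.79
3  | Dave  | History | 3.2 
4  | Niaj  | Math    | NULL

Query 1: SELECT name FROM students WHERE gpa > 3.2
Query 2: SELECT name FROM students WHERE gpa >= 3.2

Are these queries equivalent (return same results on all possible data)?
No, not equivalent

Query 1 returns: []
Query 2 returns: [('Dave',)]

Reason: > vs >= gives different results when gpa = 3.2 exists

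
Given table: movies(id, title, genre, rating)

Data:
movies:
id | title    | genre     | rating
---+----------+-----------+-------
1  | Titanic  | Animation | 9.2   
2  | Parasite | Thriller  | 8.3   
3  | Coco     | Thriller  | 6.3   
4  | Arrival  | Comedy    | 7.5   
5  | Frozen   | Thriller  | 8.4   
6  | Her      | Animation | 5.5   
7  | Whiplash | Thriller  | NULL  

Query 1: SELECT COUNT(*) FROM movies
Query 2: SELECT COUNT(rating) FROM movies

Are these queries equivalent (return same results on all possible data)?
No, not equivalent

Query 1 returns: [(7,)]
Query 2 returns: [(6,)]

Reason: COUNT(*) includes NULLs, COUNT(column) excludes them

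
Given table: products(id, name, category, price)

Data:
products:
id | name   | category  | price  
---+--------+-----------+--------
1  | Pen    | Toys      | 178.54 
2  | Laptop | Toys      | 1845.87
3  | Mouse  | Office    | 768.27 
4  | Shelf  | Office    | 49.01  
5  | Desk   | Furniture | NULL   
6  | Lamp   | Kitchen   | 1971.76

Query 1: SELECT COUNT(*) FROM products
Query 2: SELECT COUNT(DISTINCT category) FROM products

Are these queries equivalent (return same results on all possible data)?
No, not equivalent

Query 1 returns: [(6,)]
Query 2 returns: [(4,)]

Reason: COUNT(*) counts rows, COUNT(DISTINCT category) counts unique categorys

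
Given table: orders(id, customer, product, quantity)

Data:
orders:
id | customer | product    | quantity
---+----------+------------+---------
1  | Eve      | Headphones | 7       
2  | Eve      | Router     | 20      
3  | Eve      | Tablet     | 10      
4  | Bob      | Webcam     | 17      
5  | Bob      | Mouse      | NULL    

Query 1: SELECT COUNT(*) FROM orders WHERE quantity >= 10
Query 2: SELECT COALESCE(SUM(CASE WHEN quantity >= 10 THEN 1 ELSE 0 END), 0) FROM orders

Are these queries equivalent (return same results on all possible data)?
Yes, equivalent

Both queries return: [(3,)]

Reason: COUNT with WHERE vs conditional SUM (COALESCE handles empty-table NULL)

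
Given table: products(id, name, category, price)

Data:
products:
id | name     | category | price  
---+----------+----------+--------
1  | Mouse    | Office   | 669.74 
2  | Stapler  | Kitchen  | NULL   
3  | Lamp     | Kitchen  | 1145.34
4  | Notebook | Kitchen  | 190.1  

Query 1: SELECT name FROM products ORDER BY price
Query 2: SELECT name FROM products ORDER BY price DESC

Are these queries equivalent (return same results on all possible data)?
No, not equivalent

Query 1 returns: [('Stapler',), ('Notebook',), ('Mouse',), ('Lamp',)]
Query 2 returns: [('Lamp',), ('Mouse',), ('Notebook',), ('Stapler',)]

Reason: ASC vs DESC gives opposite ordering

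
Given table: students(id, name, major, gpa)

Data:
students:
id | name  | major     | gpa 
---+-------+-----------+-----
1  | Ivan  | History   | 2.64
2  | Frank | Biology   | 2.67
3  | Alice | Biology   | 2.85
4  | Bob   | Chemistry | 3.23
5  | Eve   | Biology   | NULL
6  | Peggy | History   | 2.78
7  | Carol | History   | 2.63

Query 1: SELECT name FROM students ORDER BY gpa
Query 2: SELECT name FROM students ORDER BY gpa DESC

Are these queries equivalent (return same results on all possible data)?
No, not equivalent

Query 1 returns: [('Eve',), ('Carol',), ('Ivan',), ('Frank',), ('Peggy',), ('Alice',), ('Bob',)]
Query 2 returns: [('Bob',), ('Alice',), ('Peggy',), ('Frank',), ('Ivan',), ('Carol',), ('Eve',)]

Reason: ASC vs DESC gives opposite ordering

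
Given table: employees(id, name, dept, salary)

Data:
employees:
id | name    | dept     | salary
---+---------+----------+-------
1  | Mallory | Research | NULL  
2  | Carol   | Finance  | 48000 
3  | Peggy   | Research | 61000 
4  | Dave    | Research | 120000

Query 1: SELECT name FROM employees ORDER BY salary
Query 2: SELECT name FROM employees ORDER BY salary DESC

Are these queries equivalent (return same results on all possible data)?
No, not equivalent

Query 1 returns: [('Mallory',), ('Carol',), ('Peggy',), ('Dave',)]
Query 2 returns: [('Dave',), ('Peggy',), ('Carol',), ('Mallory',)]

Reason: ASC vs DESC gives opposite ordering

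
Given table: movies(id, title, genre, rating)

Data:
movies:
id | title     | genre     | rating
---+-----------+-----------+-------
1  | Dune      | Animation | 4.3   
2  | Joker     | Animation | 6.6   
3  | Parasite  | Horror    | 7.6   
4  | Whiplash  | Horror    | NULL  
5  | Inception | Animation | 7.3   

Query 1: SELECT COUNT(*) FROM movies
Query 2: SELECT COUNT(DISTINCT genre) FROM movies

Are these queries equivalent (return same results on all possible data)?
No, not equivalent

Query 1 returns: [(5,)]
Query 2 returns: [(2,)]

Reason: COUNT(*) counts rows, COUNT(DISTINCT genre) counts unique genres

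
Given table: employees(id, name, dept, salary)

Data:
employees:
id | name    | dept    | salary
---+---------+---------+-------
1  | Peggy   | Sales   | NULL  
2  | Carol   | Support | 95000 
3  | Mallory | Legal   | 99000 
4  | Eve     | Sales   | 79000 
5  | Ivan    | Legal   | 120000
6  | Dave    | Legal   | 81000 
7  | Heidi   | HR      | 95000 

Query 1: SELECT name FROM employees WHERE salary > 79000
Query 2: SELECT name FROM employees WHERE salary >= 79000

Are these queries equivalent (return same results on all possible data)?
No, not equivalent

Query 1 returns: [('Carol',), ('Mallory',), ('Ivan',), ('Dave',), ('Heidi',)]
Query 2 returns: [('Carol',), ('Mallory',), ('Eve',), ('Ivan',), ('Dave',), ('Heidi',)]

Reason: > vs >= gives different results when salary = 79000 exists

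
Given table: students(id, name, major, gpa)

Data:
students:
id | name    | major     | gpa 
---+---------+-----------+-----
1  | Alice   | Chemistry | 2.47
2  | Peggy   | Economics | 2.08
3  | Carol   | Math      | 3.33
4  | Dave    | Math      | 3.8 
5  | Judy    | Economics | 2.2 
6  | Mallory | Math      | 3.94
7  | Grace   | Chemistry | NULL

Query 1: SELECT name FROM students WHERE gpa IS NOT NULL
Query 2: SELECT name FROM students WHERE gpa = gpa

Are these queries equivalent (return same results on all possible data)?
Yes, equivalent

Both queries return: [('Alice',), ('Carol',), ('Dave',), ('Judy',), ('Mallory',), ('Peggy',)]

Reason: IS NOT NULL vs self-equality (both exclude NULLs)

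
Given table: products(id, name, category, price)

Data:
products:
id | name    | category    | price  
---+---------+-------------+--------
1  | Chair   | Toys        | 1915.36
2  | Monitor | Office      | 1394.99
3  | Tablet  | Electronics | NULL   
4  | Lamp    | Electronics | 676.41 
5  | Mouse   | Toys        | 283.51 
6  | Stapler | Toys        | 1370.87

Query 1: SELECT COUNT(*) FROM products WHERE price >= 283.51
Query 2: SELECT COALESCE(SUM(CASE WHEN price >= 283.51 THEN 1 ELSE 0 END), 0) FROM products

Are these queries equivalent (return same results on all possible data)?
Yes, equivalent

Both queries return: [(5,)]

Reason: COUNT with WHERE vs conditional SUM (COALESCE handles empty-table NULL)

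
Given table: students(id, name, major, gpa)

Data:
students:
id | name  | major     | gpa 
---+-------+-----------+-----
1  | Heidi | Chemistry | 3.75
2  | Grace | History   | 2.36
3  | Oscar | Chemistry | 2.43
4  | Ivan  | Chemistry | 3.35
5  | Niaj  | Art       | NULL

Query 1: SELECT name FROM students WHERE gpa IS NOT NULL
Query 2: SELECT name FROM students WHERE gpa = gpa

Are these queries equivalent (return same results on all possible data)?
Yes, equivalent

Both queries return: [('Grace',), ('Heidi',), ('Ivan',), ('Oscar',)]

Reason: IS NOT NULL vs self-equality (both exclude NULLs)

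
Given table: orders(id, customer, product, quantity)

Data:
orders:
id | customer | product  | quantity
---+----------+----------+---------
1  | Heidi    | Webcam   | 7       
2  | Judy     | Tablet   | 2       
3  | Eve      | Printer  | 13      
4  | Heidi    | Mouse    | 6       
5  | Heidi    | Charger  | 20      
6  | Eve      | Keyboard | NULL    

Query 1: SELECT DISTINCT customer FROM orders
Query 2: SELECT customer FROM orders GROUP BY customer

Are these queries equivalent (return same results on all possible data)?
Yes, equivalent

Both queries return: [('Eve',), ('Heidi',), ('Judy',)]

Reason: Both get unique customers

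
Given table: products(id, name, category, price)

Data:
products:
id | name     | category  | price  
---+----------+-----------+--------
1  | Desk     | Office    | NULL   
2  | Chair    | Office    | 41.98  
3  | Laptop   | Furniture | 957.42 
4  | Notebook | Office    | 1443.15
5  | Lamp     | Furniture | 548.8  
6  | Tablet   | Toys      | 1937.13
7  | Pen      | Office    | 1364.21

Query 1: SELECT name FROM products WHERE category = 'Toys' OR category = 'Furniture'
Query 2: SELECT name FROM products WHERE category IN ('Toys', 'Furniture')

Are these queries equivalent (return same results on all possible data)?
Yes, equivalent

Both queries return: [('Lamp',), ('Laptop',), ('Tablet',)]

Reason: OR vs IN are equivalent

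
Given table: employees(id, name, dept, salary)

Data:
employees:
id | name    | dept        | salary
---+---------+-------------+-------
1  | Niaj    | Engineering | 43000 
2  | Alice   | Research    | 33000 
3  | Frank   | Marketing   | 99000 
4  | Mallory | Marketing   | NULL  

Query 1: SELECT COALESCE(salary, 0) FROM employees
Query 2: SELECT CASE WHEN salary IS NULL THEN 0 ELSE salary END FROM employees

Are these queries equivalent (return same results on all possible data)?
Yes, equivalent

Both queries return: [(0,), (33000,), (43000,), (99000,)]

Reason: COALESCE vs CASE for NULL handling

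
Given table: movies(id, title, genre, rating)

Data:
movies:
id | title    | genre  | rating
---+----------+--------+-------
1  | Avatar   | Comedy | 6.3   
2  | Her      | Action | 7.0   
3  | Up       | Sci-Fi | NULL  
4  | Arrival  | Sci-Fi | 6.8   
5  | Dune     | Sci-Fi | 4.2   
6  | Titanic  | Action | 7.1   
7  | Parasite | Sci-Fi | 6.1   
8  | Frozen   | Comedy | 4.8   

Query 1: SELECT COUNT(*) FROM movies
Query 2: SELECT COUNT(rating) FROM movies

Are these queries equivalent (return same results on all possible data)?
No, not equivalent

Query 1 returns: [(8,)]
Query 2 returns: [(7,)]

Reason: COUNT(*) includes NULLs, COUNT(column) excludes them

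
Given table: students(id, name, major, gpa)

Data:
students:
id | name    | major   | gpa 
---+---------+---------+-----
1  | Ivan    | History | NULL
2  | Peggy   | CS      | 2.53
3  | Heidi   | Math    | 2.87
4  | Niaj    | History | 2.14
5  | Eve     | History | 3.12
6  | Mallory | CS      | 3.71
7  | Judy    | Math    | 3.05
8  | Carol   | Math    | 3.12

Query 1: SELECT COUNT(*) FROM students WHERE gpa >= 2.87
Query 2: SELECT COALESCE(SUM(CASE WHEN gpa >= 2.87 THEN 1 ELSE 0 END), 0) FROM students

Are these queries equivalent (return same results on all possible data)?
Yes, equivalent

Both queries return: [(5,)]

Reason: COUNT with WHERE vs conditional SUM (COALESCE handles empty-table NULL)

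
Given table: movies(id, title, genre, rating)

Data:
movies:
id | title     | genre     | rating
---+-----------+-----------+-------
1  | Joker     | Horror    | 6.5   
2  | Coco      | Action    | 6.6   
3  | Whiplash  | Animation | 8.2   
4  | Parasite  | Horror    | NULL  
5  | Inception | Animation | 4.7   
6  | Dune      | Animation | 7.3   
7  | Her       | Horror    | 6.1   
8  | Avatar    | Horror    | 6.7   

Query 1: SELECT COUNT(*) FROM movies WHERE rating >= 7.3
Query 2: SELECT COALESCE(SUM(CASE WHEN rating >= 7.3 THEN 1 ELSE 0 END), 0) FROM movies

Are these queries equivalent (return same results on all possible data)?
Yes, equivalent

Both queries return: [(2,)]

Reason: COUNT with WHERE vs conditional SUM (COALESCE handles empty-table NULL)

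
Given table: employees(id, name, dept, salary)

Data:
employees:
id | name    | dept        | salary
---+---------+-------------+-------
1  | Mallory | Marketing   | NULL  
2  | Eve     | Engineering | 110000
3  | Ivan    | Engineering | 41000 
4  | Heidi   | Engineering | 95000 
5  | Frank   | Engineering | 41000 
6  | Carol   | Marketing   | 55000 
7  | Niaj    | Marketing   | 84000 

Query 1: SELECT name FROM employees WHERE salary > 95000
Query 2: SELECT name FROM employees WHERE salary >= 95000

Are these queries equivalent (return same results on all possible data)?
No, not equivalent

Query 1 returns: [('Eve',)]
Query 2 returns: [('Eve',), ('Heidi',)]

Reason: > vs >= gives different results when salary = 95000 exists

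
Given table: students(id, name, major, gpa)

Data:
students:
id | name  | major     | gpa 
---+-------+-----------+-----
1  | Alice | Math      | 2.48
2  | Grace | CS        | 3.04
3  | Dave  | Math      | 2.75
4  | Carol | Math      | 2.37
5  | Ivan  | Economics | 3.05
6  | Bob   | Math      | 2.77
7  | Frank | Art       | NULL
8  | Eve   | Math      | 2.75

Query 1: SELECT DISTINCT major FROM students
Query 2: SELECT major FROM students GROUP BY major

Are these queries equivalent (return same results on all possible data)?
Yes, equivalent

Both queries return: [('Art',), ('CS',), ('Economics',), ('Math',)]

Reason: Both get unique majors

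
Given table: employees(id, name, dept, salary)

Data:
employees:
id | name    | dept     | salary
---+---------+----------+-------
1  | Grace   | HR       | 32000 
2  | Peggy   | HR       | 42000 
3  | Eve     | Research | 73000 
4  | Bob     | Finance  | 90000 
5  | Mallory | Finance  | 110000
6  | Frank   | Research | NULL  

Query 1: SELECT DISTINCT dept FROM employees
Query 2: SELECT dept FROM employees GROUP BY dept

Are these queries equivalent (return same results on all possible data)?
Yes, equivalent

Both queries return: [('Finance',), ('HR',), ('Research',)]

Reason: Both get unique depts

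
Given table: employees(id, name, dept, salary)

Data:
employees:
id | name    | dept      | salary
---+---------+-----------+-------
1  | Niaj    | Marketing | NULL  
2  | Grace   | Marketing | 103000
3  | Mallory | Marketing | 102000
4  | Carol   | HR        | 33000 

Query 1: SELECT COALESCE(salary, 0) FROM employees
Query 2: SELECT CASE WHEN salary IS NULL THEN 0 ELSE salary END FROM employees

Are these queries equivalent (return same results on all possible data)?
Yes, equivalent

Both queries return: [(0,), (33000,), (102000,), (103000,)]

Reason: COALESCE vs CASE for NULL handling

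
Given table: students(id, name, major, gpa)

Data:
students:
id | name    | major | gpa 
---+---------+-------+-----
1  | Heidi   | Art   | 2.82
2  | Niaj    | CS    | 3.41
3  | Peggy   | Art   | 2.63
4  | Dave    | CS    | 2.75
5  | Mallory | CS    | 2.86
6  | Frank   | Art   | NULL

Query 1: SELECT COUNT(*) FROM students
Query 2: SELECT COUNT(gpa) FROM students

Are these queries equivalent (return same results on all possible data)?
No, not equivalent

Query 1 returns: [(6,)]
Query 2 returns: [(5,)]

Reason: COUNT(*) includes NULLs, COUNT(column) excludes them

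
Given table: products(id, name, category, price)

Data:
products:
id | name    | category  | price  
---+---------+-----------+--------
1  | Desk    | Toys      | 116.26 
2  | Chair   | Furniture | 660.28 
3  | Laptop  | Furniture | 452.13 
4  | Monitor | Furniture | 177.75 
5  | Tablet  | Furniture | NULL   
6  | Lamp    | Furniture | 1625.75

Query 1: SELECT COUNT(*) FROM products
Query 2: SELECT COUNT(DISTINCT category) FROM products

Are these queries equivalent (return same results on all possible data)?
No, not equivalent

Query 1 returns: [(6,)]
Query 2 returns: [(2,)]

Reason: COUNT(*) counts rows, COUNT(DISTINCT category) counts unique categorys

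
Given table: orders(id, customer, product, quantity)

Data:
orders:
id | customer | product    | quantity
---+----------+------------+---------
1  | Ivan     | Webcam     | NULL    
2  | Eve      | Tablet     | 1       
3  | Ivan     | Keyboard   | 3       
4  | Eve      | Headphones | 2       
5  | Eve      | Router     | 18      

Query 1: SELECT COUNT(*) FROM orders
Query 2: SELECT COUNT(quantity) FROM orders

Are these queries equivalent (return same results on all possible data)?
No, not equivalent

Query 1 returns: [(5,)]
Query 2 returns: [(4,)]

Reason: COUNT(*) includes NULLs, COUNT(column) excludes them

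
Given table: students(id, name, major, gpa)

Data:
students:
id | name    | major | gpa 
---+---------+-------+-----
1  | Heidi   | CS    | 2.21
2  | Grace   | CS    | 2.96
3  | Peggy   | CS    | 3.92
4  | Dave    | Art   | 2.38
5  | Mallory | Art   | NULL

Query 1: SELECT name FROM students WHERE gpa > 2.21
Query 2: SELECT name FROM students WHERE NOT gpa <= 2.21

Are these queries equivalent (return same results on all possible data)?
Yes, equivalent

Both queries return: [('Dave',), ('Grace',), ('Peggy',)]

Reason: Both filter gpa > 2.21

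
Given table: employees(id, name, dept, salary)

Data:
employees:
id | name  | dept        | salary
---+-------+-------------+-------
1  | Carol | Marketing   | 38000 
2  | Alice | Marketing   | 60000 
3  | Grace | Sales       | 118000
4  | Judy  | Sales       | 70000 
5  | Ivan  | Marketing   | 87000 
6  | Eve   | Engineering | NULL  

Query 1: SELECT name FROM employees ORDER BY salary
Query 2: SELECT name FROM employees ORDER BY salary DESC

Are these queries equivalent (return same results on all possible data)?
No, not equivalent

Query 1 returns: [('Eve',), ('Carol',), ('Alice',), ('Judy',), ('Ivan',), ('Grace',)]
Query 2 returns: [('Grace',), ('Ivan',), ('Judy',), ('Alice',), ('Carol',), ('Eve',)]

Reason: ASC vs DESC gives opposite ordering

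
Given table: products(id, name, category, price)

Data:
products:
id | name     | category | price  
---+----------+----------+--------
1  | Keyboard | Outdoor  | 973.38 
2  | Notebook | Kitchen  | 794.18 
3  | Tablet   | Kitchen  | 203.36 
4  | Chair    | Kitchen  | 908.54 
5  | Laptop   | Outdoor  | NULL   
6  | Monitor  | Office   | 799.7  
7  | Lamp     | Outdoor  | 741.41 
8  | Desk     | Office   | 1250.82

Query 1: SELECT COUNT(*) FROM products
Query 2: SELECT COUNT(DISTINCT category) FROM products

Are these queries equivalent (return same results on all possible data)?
No, not equivalent

Query 1 returns: [(8,)]
Query 2 returns: [(3,)]

Reason: COUNT(*) counts rows, COUNT(DISTINCT category) counts unique categorys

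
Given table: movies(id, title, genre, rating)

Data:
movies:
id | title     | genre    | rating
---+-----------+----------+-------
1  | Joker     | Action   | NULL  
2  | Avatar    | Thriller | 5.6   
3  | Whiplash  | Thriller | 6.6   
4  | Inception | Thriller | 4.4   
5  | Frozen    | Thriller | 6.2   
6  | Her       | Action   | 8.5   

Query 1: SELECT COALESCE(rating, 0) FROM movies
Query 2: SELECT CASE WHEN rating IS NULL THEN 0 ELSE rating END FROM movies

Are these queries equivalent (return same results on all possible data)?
Yes, equivalent

Both queries return: [(0,), (4.4,), (5.6,), (6.2,), (6.6,), (8.5,)]

Reason: COALESCE vs CASE for NULL handling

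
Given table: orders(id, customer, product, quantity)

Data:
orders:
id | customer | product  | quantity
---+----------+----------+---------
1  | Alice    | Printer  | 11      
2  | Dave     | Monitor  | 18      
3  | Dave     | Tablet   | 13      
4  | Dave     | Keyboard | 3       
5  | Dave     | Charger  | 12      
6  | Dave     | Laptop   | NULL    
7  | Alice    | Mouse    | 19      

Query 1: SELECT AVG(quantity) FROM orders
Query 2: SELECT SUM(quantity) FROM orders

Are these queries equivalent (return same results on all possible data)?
No, not equivalent

Query 1 returns: [(12.666666666666666,)]
Query 2 returns: [(76,)]

Reason: AVG vs SUM give different aggregate values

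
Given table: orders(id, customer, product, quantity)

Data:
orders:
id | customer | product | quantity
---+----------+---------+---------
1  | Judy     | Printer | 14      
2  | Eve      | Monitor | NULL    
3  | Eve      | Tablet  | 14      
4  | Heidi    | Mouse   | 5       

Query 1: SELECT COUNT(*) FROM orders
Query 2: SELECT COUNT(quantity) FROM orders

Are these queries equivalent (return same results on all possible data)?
No, not equivalent

Query 1 returns: [(4,)]
Query 2 returns: [(3,)]

Reason: COUNT(*) includes NULLs, COUNT(column) excludes them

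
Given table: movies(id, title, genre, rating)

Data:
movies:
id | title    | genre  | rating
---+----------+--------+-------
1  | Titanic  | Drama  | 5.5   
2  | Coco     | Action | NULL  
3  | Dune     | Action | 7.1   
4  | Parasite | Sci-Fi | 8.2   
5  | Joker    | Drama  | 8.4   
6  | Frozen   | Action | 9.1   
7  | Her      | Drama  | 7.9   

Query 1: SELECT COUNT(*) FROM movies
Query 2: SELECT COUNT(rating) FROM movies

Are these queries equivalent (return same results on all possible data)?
No, not equivalent

Query 1 returns: [(7,)]
Query 2 returns: [(6,)]

Reason: COUNT(*) includes NULLs, COUNT(column) excludes them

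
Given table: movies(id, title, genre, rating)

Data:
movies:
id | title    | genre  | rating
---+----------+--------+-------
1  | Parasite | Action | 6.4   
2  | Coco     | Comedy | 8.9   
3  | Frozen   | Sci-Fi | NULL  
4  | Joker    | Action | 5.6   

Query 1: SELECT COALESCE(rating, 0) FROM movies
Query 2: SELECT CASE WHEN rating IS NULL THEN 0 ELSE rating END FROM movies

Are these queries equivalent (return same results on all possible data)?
Yes, equivalent

Both queries return: [(0,), (5.6,), (6.4,), (8.9,)]

Reason: COALESCE vs CASE for NULL handling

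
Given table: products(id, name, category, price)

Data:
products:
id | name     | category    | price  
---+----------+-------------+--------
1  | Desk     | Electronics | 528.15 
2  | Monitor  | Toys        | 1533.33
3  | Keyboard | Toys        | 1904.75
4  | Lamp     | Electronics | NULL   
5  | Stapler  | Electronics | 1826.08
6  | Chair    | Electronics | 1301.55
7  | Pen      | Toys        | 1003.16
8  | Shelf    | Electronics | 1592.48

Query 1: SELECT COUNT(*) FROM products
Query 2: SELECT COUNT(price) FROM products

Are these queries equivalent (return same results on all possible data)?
No, not equivalent

Query 1 returns: [(8,)]
Query 2 returns: [(7,)]

Reason: COUNT(*) includes NULLs, COUNT(column) excludes them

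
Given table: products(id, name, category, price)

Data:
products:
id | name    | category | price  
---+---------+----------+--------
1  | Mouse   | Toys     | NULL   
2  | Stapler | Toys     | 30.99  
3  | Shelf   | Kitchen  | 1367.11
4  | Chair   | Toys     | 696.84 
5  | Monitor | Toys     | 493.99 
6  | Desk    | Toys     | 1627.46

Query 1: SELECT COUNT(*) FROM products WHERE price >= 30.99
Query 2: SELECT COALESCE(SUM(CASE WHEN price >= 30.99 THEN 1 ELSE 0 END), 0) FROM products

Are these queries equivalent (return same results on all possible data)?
Yes, equivalent

Both queries return: [(5,)]

Reason: COUNT with WHERE vs conditional SUM (COALESCE handles empty-table NULL)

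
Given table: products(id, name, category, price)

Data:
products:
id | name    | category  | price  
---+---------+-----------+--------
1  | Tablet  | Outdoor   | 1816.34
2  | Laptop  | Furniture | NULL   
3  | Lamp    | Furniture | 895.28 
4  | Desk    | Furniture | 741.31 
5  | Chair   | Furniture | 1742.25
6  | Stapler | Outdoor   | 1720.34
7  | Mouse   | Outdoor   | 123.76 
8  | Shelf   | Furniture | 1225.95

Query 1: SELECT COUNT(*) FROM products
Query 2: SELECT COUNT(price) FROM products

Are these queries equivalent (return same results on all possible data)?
No, not equivalent

Query 1 returns: [(8,)]
Query 2 returns: [(7,)]

Reason: COUNT(*) includes NULLs, COUNT(column) excludes them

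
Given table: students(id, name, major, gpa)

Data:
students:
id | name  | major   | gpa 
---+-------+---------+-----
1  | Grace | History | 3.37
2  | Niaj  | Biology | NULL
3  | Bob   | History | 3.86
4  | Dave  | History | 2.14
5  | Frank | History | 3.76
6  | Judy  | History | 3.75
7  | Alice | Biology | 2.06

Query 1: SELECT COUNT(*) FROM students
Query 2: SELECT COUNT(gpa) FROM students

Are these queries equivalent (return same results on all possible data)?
No, not equivalent

Query 1 returns: [(7,)]
Query 2 returns: [(6,)]

Reason: COUNT(*) includes NULLs, COUNT(column) excludes them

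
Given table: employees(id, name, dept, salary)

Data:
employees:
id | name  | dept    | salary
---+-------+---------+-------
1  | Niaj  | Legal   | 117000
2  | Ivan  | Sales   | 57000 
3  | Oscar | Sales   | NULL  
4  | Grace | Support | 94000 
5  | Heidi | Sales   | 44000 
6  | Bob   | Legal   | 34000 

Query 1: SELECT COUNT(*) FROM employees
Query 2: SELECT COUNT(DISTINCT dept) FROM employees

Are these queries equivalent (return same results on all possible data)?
No, not equivalent

Query 1 returns: [(6,)]
Query 2 returns: [(3,)]

Reason: COUNT(*) counts rows, COUNT(DISTINCT dept) counts unique depts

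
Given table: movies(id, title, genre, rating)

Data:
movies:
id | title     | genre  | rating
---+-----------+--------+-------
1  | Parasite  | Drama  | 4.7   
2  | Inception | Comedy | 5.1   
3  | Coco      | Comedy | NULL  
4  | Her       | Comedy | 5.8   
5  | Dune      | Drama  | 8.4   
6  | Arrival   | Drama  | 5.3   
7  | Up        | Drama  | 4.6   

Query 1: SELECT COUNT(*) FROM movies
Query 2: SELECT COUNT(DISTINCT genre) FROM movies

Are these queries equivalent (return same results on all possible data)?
No, not equivalent

Query 1 returns: [(7,)]
Query 2 returns: [(2,)]

Reason: COUNT(*) counts rows, COUNT(DISTINCT genre) counts unique genres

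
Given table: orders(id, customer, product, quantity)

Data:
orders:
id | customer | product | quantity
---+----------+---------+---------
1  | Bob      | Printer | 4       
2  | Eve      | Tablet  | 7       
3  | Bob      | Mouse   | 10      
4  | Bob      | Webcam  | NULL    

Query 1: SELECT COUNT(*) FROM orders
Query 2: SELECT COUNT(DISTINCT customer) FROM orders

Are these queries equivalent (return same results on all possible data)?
No, not equivalent

Query 1 returns: [(4,)]
Query 2 returns: [(2,)]

Reason: COUNT(*) counts rows, COUNT(DISTINCT customer) counts unique customers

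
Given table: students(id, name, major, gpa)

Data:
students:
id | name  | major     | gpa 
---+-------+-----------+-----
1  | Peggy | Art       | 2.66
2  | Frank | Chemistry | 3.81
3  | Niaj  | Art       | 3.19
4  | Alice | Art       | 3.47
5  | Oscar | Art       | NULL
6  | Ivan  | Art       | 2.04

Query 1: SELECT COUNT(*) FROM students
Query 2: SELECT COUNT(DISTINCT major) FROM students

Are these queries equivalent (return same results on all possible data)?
No, not equivalent

Query 1 returns: [(6,)]
Query 2 returns: [(2,)]

Reason: COUNT(*) counts rows, COUNT(DISTINCT major) counts unique majors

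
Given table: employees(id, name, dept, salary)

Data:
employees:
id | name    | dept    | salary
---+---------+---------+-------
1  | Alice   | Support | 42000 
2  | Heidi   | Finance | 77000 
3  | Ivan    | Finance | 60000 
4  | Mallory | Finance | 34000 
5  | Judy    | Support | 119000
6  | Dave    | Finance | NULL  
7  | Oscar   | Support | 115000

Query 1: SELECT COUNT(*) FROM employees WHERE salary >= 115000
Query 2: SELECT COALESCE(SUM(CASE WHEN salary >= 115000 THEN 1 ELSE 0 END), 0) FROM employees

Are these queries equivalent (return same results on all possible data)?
Yes, equivalent

Both queries return: [(2,)]

Reason: COUNT with WHERE vs conditional SUM (COALESCE handles empty-table NULL)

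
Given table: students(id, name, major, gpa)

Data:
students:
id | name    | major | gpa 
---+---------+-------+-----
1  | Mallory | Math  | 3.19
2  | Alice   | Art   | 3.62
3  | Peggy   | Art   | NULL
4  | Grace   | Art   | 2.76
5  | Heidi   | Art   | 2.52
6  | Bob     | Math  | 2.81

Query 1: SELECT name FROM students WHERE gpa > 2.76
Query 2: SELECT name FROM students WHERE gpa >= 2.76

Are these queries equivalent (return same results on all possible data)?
No, not equivalent

Query 1 returns: [('Mallory',), ('Alice',), ('Bob',)]
Query 2 returns: [('Mallory',), ('Alice',), ('Grace',), ('Bob',)]

Reason: > vs >= gives different results when gpa = 2.76 exists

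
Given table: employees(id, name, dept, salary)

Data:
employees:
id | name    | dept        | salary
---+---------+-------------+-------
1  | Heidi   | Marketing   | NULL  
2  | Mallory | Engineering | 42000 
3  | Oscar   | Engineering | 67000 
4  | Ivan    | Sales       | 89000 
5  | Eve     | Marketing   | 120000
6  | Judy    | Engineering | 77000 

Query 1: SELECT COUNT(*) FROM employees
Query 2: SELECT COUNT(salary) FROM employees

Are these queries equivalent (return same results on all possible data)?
No, not equivalent

Query 1 returns: [(6,)]
Query 2 returns: [(5,)]

Reason: COUNT(*) includes NULLs, COUNT(column) excludes them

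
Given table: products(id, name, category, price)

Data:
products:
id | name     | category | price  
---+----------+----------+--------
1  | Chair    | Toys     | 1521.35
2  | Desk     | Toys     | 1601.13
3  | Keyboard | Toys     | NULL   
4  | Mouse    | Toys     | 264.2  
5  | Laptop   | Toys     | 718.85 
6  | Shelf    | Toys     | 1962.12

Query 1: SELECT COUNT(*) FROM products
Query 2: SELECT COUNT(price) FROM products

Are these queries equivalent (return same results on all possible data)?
No, not equivalent

Query 1 returns: [(6,)]
Query 2 returns: [(5,)]

Reason: COUNT(*) includes NULLs, COUNT(column) excludes them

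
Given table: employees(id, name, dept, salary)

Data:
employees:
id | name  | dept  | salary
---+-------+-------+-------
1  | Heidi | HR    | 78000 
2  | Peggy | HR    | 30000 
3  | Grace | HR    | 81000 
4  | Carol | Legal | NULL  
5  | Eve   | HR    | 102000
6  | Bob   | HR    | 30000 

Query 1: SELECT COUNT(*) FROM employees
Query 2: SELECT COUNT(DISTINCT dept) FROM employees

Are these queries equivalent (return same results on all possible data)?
No, not equivalent

Query 1 returns: [(6,)]
Query 2 returns: [(2,)]

Reason: COUNT(*) counts rows, COUNT(DISTINCT dept) counts unique depts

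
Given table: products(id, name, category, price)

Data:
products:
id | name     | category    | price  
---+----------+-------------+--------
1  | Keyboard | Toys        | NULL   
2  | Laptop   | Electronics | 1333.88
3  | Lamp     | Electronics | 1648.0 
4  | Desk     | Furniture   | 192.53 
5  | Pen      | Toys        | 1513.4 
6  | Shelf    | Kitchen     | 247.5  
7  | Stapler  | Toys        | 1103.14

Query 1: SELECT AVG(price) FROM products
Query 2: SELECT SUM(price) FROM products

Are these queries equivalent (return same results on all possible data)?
No, not equivalent

Query 1 returns: [(1006.4083333333334,)]
Query 2 returns: [(6038.450000000001,)]

Reason: AVG vs SUM give different aggregate values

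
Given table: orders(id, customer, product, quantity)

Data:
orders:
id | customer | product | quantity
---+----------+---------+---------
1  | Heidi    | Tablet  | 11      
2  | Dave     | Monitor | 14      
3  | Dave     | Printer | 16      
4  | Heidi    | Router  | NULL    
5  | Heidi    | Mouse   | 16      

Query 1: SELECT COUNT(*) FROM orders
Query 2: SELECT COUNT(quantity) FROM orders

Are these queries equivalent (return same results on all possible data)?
No, not equivalent

Query 1 returns: [(5,)]
Query 2 returns: [(4,)]

Reason: COUNT(*) includes NULLs, COUNT(column) excludes them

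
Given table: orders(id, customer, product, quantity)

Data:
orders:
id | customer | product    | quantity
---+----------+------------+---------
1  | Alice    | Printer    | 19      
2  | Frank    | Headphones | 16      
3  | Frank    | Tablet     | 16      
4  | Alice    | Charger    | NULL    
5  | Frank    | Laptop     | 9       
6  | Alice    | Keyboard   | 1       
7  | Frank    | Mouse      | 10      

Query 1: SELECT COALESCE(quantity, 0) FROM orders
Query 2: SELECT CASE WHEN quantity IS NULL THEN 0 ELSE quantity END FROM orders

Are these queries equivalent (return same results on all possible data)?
Yes, equivalent

Both queries return: [(0,), (1,), (9,), (10,), (16,), (16,), (19,)]

Reason: COALESCE vs CASE for NULL handling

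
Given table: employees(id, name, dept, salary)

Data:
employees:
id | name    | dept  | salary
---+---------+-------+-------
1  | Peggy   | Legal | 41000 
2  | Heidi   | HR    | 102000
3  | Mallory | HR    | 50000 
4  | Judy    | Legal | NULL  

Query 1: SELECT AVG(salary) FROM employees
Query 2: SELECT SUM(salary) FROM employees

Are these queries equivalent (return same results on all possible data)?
No, not equivalent

Query 1 returns: [(64333.333333333336,)]
Query 2 returns: [(193000,)]

Reason: AVG vs SUM give different aggregate values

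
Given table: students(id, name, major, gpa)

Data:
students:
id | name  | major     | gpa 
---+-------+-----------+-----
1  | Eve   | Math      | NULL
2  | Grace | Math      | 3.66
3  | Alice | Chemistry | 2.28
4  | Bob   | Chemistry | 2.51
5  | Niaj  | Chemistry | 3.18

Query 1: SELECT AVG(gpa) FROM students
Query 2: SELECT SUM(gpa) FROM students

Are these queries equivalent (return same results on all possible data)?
No, not equivalent

Query 1 returns: [(2.9074999999999998,)]
Query 2 returns: [(11.629999999999999,)]

Reason: AVG vs SUM give different aggregate values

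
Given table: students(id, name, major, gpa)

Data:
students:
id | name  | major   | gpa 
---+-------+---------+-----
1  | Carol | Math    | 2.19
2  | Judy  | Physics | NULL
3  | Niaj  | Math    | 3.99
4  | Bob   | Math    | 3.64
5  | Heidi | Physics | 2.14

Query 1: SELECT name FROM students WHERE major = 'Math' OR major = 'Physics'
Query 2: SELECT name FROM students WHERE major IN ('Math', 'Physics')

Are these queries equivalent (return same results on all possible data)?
Yes, equivalent

Both queries return: [('Bob',), ('Carol',), ('Heidi',), ('Judy',), ('Niaj',)]

Reason: OR vs IN are equivalent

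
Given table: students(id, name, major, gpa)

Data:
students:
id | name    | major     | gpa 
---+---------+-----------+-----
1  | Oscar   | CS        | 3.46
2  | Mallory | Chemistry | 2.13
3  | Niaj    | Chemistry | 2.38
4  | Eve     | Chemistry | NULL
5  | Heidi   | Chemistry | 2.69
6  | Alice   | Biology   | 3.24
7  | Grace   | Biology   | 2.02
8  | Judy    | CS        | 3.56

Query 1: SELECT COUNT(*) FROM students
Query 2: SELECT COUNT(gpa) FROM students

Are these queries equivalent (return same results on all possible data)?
No, not equivalent

Query 1 returns: [(8,)]
Query 2 returns: [(7,)]

Reason: COUNT(*) includes NULLs, COUNT(column) excludes them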